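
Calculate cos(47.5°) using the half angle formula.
cos(47.5°) = √((1 + cos 95°)/2) = 0.6756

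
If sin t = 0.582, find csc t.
csc t = 1/sin t = 1.718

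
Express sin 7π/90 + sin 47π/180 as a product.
sin 7π/90 + sin 47π/180 = 2 sin(61π/360) cos(-11π/120)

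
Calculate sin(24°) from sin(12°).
sin(24°) = 2 sin 12° cos 12° = 0.4067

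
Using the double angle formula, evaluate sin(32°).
sin(32°) = 2 sin 16° cos 16° = 0.5299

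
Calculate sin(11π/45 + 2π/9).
sin(11π/45 + 2π/9) = sin 11π/45 cos 2π/9 + cos 11π/45 sin 2π/9 = 0.9945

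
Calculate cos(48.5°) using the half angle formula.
cos(48.5°) = √((1 + cos 97°)/2) = 0.6626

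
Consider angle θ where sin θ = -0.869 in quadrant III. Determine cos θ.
cos θ = ±√(1 - sin²θ) = -0.4948 (negative in QIII)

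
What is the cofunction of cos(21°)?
cos(21°) = sin(90° - 21°) = sin(69°)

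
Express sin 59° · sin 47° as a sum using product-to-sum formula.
sin 59° sin 47° = (1/2)[cos(59°-47°) - cos(59°+47°)]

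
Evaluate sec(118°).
sec(118°) = -2.13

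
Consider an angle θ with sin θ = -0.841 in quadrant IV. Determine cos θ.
cos θ = √(1 - sin²θ) = 0.541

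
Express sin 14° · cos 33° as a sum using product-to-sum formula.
sin 14° cos 33° = (1/2)[sin(14°+33°) + sin(14°-33°)]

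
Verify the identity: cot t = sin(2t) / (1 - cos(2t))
RHS = 2 sin t cos t / (2sin²t) = cos t/sin t = cot t = LHS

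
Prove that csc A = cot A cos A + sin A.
RHS = cos²A/sin A + sin A = (cos²A + sin²A)/sin A = 1/sin A = csc A = LHS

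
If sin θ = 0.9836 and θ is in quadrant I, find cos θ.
cos θ = 0.1804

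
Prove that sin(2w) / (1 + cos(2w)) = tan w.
LHS = 2 sin w cos w / (2cos²w) = sin w/cos w = tan w = RHS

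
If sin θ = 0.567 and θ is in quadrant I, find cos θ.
cos θ = 0.8237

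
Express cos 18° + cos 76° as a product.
cos 18° + cos 76° = 2 cos(47°) cos(-29°)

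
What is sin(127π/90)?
sin(127π/90) = -0.9613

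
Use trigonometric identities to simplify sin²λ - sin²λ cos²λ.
sin²λ - sin²λ cos²λ = sin⁴λ (using Factoring)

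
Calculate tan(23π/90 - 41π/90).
tan(23π/90 - 41π/90) = (tan 23π/90 - tan 41π/90)/(1 + tan 23π/90 tan 41π/90) = -0.7265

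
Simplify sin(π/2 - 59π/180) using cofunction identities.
sin(π/2 - 59π/180) = cos(59π/180)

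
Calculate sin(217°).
sin(217°) = -0.6018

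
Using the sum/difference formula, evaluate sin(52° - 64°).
sin(52° - 64°) = sin 52° cos 64° - cos 52° sin 64° = -0.2079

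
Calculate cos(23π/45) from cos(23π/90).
cos(23π/45) = cos²23π/90 - sin²23π/90 = -0.0349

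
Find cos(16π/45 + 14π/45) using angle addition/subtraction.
cos(16π/45 + 14π/45) = cos 16π/45 cos 14π/45 - sin 16π/45 sin 14π/45 = -1/2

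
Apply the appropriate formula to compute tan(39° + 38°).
tan(39° + 38°) = (tan 39° + tan 38°)/(1 - tan 39° tan 38°) = 4.331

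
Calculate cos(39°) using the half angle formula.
cos(39°) = √((1 + cos 78°)/2) = 0.7771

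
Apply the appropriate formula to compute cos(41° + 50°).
cos(41° + 50°) = cos 41° cos 50° - sin 41° sin 50° = -0.01745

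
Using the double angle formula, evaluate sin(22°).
sin(22°) = 2 sin 11° cos 11° = 0.3746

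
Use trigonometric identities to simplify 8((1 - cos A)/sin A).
8((1 - cos A)/sin A) = 8(tan(A/2)) (using Half angle)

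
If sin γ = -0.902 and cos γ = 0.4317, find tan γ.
tan γ = sin γ / cos γ = -2.089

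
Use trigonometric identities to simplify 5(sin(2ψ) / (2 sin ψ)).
5(sin(2ψ) / (2 sin ψ)) = 5(cos ψ) (using Double angle)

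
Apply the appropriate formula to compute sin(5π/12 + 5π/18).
sin(5π/12 + 5π/18) = sin 5π/12 cos 5π/18 + cos 5π/12 sin 5π/18 = 0.8192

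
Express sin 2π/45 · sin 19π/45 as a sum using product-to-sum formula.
sin 2π/45 sin 19π/45 = (1/2)[cos(2π/45-19π/45) - cos(2π/45+19π/45)]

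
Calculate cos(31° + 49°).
cos(31° + 49°) = cos 31° cos 49° - sin 31° sin 49° = 0.1736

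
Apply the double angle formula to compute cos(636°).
cos(636°) = cos²318° - sin²318° = 0.1045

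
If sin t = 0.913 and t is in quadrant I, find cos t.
cos t = 0.408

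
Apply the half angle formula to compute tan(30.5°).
tan(30.5°) = sin 61° / (1 + cos 61°) = 0.589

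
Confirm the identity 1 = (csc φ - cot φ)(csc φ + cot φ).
RHS = csc²φ - cot²φ = (1 + cot²φ) - cot²φ = 1 = LHS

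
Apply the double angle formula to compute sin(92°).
sin(92°) = 2 sin 46° cos 46° = 0.9994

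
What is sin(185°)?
sin(185°) = -0.08716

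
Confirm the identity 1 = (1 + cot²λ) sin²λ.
RHS = csc²λ · sin²λ = (1/sin²λ) · sin²λ = 1 = LHS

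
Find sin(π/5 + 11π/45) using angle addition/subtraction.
sin(π/5 + 11π/45) = sin π/5 cos 11π/45 + cos π/5 sin 11π/45 = 0.9848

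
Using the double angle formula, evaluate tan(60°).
tan(60°) = 2 tan 30° / (1 - tan²30°) = √3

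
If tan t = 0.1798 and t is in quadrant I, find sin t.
sin t = 0.177 (using tan²t + 1 = sec²t)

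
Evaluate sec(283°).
sec(283°) = 4.445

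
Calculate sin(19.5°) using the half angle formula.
sin(19.5°) = √((1 - cos 39°)/2) = 0.3338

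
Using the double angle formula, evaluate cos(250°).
cos(250°) = cos²125° - sin²125° = -0.342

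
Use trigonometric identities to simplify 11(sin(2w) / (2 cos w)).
11(sin(2w) / (2 cos w)) = 11(sin w) (using Double angle)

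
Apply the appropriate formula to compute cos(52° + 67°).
cos(52° + 67°) = cos 52° cos 67° - sin 52° sin 67° = -0.4848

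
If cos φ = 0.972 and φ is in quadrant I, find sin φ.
sin φ = 0.235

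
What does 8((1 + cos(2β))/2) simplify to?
8((1 + cos(2β))/2) = 8(cos²β) (using Power reduction)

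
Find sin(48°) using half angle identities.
sin(48°) = √((1 - cos 96°)/2) = 0.7431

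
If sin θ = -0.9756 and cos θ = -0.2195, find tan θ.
tan θ = sin θ / cos θ = 4.445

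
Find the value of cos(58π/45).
cos(58π/45) = -0.6157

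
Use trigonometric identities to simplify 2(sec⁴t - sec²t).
2(sec⁴t - sec²t) = 2(tan⁴t + tan²t) (using Pythagorean)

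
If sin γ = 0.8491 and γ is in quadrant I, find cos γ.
cos γ = 0.5282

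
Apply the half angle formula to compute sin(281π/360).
sin(281π/360) = √((1 - cos 281π/180)/2) = 0.6361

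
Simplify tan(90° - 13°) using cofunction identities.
tan(90° - 13°) = cot(13°)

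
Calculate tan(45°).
tan(45°) = 1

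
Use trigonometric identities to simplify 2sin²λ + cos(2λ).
2sin²λ + cos(2λ) = 1 (using Double angle)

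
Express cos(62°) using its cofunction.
cos(62°) = sin(90° - 62°) = sin(28°)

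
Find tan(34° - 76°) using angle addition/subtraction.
tan(34° - 76°) = (tan 34° - tan 76°)/(1 + tan 34° tan 76°) = -0.9004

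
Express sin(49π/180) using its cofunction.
sin(49π/180) = cos(π/2 - 49π/180) = cos(41π/180)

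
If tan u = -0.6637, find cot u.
cot u = 1/tan u = -1.507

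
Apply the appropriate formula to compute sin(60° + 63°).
sin(60° + 63°) = sin 60° cos 63° + cos 60° sin 63° = 0.8387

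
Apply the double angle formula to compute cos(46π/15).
cos(46π/15) = cos²23π/15 - sin²23π/15 = -0.9781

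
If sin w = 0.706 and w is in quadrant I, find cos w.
cos w = 0.7082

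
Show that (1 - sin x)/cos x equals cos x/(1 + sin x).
LHS = (1 - sin x)(1 + sin x) / (cos x(1 + sin x)) = (1 - sin²x) / (cos x(1 + sin x)) = cos²x / (cos x(1 + sin x)) = cos x/(1 + sin x) = RHS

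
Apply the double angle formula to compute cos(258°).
cos(258°) = cos²129° - sin²129° = -0.2079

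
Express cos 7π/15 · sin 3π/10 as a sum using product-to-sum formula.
cos 7π/15 sin 3π/10 = (1/2)[sin(7π/15+3π/10) - sin(7π/15-3π/10)]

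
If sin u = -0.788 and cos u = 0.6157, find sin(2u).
sin(2u) = 2 sin u cos u = -0.9703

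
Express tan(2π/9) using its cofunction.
tan(2π/9) = cot(π/2 - 2π/9) = cot(5π/18)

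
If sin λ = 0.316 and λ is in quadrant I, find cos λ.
cos λ = 0.9488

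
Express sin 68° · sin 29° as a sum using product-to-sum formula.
sin 68° sin 29° = (1/2)[cos(68°-29°) - cos(68°+29°)]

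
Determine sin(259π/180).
sin(259π/180) = -0.9816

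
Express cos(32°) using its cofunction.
cos(32°) = sin(90° - 32°) = sin(58°)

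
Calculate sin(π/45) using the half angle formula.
sin(π/45) = √((1 - cos 2π/45)/2) = 0.06976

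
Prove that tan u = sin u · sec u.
RHS = sin u · (1/cos u) = sin u/cos u = tan u = LHS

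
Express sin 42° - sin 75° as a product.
sin 42° - sin 75° = 2 cos(58.5°) sin(-16.5°)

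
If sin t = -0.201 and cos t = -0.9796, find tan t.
tan t = sin t / cos t = 0.2052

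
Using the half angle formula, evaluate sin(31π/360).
sin(31π/360) = √((1 - cos 31π/180)/2) = 0.2672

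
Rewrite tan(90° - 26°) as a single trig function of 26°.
tan(90° - 26°) = cot(26°)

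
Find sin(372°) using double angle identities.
sin(372°) = 2 sin 186° cos 186° = 0.2079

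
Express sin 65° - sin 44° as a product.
sin 65° - sin 44° = 2 cos(54.5°) sin(10.5°)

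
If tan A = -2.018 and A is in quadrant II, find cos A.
cos A = -0.444 (using tan²A + 1 = sec²A)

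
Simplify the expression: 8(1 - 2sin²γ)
8(1 - 2sin²γ) = 8(cos(2γ)) (using Double angle)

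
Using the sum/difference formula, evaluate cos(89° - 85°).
cos(89° - 85°) = cos 89° cos 85° + sin 89° sin 85° = 0.9976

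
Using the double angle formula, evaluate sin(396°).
sin(396°) = 2 sin 198° cos 198° = 0.5878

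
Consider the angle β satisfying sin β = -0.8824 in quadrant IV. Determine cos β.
cos β = √(1 - sin²β) = 0.4705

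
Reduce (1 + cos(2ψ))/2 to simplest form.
(1 + cos(2ψ))/2 = cos²ψ (using Power reduction)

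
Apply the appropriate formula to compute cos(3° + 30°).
cos(3° + 30°) = cos 3° cos 30° - sin 3° sin 30° = 0.8387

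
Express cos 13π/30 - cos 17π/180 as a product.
cos 13π/30 - cos 17π/180 = -2 sin(19π/72) sin(61π/360)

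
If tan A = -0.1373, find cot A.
cot A = 1/tan A = -7.283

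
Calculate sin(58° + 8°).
sin(58° + 8°) = sin 58° cos 8° + cos 58° sin 8° = 0.9135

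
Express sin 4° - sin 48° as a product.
sin 4° - sin 48° = 2 cos(26°) sin(-22°)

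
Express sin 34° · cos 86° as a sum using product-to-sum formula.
sin 34° cos 86° = (1/2)[sin(34°+86°) + sin(34°-86°)]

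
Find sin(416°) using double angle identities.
sin(416°) = 2 sin 208° cos 208° = 0.829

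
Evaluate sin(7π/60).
sin(7π/60) = 0.3584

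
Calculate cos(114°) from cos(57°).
cos(114°) = 2cos²57° - 1 = -0.4067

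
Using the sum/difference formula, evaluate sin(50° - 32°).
sin(50° - 32°) = sin 50° cos 32° - cos 50° sin 32° = 0.309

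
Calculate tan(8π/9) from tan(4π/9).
tan(8π/9) = 2 tan 4π/9 / (1 - tan²4π/9) = -0.364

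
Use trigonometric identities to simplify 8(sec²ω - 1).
8(sec²ω - 1) = 8(tan²ω) (using Pythagorean identity)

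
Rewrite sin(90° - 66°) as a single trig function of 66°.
sin(90° - 66°) = cos(66°)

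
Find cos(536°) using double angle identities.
cos(536°) = cos²268° - sin²268° = -0.9976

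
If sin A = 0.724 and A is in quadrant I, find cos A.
cos A = 0.6898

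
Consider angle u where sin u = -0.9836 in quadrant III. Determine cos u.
cos u = ±√(1 - sin²u) = -0.1804 (negative in QIII)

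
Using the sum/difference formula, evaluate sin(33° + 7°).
sin(33° + 7°) = sin 33° cos 7° + cos 33° sin 7° = 0.6428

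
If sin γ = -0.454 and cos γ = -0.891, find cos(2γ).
cos(2γ) = cos²γ - sin²γ = 0.5878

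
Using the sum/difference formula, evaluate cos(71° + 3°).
cos(71° + 3°) = cos 71° cos 3° - sin 71° sin 3° = 0.2756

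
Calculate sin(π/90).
sin(π/90) = 0.0349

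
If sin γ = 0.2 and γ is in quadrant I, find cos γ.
cos γ = 0.9798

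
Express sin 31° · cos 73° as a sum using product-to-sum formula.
sin 31° cos 73° = (1/2)[sin(31°+73°) + sin(31°-73°)]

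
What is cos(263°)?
cos(263°) = -0.1219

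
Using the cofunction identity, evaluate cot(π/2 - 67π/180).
cot(π/2 - 67π/180) = tan(67π/180) = 2.356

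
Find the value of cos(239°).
cos(239°) = -0.515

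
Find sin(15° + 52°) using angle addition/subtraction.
sin(15° + 52°) = sin 15° cos 52° + cos 15° sin 52° = 0.9205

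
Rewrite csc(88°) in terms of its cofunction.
csc(88°) = sec(90° - 88°) = sec(2°)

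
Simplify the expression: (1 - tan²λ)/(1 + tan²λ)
(1 - tan²λ)/(1 + tan²λ) = cos(2λ) (using Double angle)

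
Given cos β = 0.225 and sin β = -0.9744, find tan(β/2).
tan(β/2) = sin β / (1 + cos β) = -0.7954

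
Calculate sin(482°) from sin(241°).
sin(482°) = 2 sin 241° cos 241° = 0.848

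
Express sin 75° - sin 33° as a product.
sin 75° - sin 33° = 2 cos(54°) sin(21°)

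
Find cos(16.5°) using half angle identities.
cos(16.5°) = √((1 + cos 33°)/2) = 0.9588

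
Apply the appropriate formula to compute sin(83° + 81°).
sin(83° + 81°) = sin 83° cos 81° + cos 83° sin 81° = 0.2756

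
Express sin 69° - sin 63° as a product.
sin 69° - sin 63° = 2 cos(66°) sin(3°)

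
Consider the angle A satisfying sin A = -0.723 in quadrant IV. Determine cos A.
cos A = √(1 - sin²A) = 0.6908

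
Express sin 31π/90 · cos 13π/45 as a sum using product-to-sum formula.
sin 31π/90 cos 13π/45 = (1/2)[sin(31π/90+13π/45) + sin(31π/90-13π/45)]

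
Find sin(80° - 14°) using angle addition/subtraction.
sin(80° - 14°) = sin 80° cos 14° - cos 80° sin 14° = 0.9135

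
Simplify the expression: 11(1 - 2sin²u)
11(1 - 2sin²u) = 11(cos(2u)) (using Double angle)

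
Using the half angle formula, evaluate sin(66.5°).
sin(66.5°) = √((1 - cos 133°)/2) = 0.9171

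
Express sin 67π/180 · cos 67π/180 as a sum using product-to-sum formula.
sin 67π/180 cos 67π/180 = (1/2)[sin(67π/180+67π/180) + sin(67π/180-67π/180)]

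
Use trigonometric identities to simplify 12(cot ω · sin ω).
12(cot ω · sin ω) = 12(cos ω) (using Quotient identity)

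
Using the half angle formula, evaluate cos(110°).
cos(110°) = -√((1 + cos 220°)/2) = -0.342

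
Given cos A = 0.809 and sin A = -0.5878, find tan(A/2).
tan(A/2) = sin A / (1 + cos A) = -0.3249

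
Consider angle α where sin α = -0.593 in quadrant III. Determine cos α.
cos α = ±√(1 - sin²α) = -0.8052 (negative in QIII)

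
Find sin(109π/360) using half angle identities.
sin(109π/360) = √((1 - cos 109π/180)/2) = 0.8141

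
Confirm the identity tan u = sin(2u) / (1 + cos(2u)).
RHS = 2 sin u cos u / (2cos²u) = sin u/cos u = tan u = LHS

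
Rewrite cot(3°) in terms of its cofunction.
cot(3°) = tan(90° - 3°) = tan(87°)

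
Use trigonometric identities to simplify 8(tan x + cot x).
8(tan x + cot x) = 8(sec x csc x) (using Quotient identities)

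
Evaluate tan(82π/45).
tan(82π/45) = -0.6249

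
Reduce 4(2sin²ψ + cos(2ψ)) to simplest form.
4(2sin²ψ + cos(2ψ)) = 4 (using Double angle)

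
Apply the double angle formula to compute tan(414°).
tan(414°) = 2 tan 207° / (1 - tan²207°) = 1.376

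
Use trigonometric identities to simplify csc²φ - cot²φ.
csc²φ - cot²φ = 1 (using Pythagorean identity)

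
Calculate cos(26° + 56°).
cos(26° + 56°) = cos 26° cos 56° - sin 26° sin 56° = 0.1392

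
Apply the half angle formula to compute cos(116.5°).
cos(116.5°) = -√((1 + cos 233°)/2) = -0.4462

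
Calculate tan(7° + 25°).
tan(7° + 25°) = (tan 7° + tan 25°)/(1 - tan 7° tan 25°) = 0.6249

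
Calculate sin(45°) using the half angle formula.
sin(45°) = √((1 - cos 90°)/2) = √2/2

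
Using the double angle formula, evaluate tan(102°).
tan(102°) = 2 tan 51° / (1 - tan²51°) = -4.705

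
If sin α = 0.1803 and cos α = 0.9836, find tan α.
tan α = sin α / cos α = 0.1833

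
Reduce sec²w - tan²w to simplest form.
sec²w - tan²w = 1 (using Pythagorean identity)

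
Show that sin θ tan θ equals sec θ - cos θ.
RHS = 1/cos θ - cos θ = (1 - cos²θ)/cos θ = sin²θ/cos θ = sin θ · (sin θ/cos θ) = sin θ tan θ = LHS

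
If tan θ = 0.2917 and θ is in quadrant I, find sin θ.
sin θ = 0.28 (using tan²θ + 1 = sec²θ)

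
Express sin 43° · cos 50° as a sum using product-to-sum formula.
sin 43° cos 50° = (1/2)[sin(43°+50°) + sin(43°-50°)]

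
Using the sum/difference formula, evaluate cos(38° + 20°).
cos(38° + 20°) = cos 38° cos 20° - sin 38° sin 20° = 0.5299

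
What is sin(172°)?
sin(172°) = 0.1392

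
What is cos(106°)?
cos(106°) = -0.2756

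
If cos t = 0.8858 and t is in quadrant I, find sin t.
sin t = 0.4641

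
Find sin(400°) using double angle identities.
sin(400°) = 2 sin 200° cos 200° = 0.6428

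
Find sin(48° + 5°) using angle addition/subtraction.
sin(48° + 5°) = sin 48° cos 5° + cos 48° sin 5° = 0.7986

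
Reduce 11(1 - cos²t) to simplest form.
11(1 - cos²t) = 11(sin²t) (using Pythagorean identity)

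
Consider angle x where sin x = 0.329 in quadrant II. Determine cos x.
cos x = ±√(1 - sin²x) = -0.9443 (negative in QII)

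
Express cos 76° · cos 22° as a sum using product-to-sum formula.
cos 76° cos 22° = (1/2)[cos(76°-22°) + cos(76°+22°)]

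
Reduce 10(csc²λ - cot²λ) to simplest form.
10(csc²λ - cot²λ) = 10 (using Pythagorean identity)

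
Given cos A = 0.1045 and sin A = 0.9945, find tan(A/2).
tan(A/2) = sin A / (1 + cos A) = 0.9004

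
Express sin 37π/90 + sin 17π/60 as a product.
sin 37π/90 + sin 17π/60 = 2 sin(25π/72) cos(23π/360)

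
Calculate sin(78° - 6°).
sin(78° - 6°) = sin 78° cos 6° - cos 78° sin 6° = 0.9511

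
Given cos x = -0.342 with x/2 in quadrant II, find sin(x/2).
sin(x/2) = ±√((1 - cos x)/2); positive since x/2 ∈ QII, so sin(x/2) = 0.8191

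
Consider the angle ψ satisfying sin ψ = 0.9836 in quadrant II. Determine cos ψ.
cos ψ = ±√(1 - sin²ψ) = -0.1804 (negative in QII)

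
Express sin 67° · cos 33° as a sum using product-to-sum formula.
sin 67° cos 33° = (1/2)[sin(67°+33°) + sin(67°-33°)]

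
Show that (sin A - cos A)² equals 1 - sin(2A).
LHS = sin²A - 2 sin A cos A + cos²A = (sin²A + cos²A) - 2 sin A cos A = 1 - sin(2A) = RHS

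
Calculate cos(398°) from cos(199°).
cos(398°) = 2cos²199° - 1 = 0.788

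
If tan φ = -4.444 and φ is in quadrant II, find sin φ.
sin φ = 0.9756 (using tan²φ + 1 = sec²φ)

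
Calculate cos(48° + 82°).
cos(48° + 82°) = cos 48° cos 82° - sin 48° sin 82° = -0.6428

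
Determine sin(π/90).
sin(π/90) = 0.0349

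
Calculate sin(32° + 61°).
sin(32° + 61°) = sin 32° cos 61° + cos 32° sin 61° = 0.9986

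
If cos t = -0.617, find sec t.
sec t = 1/cos t = -1.621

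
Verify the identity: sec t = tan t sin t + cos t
RHS = sin²t/cos t + cos t = (sin²t + cos²t)/cos t = 1/cos t = sec t = LHS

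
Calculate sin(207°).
sin(207°) = -0.454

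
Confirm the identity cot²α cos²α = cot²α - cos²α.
RHS = cos²α/sin²α - cos²α = cos²α(1/sin²α - 1) = cos²α · (1 - sin²α)/sin²α = cos²α · cos²α/sin²α = cos²α · cot²α = LHS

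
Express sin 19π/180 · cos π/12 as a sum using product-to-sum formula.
sin 19π/180 cos π/12 = (1/2)[sin(19π/180+π/12) + sin(19π/180-π/12)]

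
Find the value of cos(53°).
cos(53°) = 0.6018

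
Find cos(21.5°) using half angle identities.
cos(21.5°) = √((1 + cos 43°)/2) = 0.9304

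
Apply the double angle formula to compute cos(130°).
cos(130°) = cos²65° - sin²65° = -0.6428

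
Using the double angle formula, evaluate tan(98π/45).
tan(98π/45) = 2 tan 49π/45 / (1 - tan²49π/45) = 0.6249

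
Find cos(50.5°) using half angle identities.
cos(50.5°) = √((1 + cos 101°)/2) = 0.6361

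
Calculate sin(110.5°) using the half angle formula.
sin(110.5°) = √((1 - cos 221°)/2) = 0.9367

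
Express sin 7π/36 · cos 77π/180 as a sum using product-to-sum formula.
sin 7π/36 cos 77π/180 = (1/2)[sin(7π/36+77π/180) + sin(7π/36-77π/180)]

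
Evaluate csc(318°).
csc(318°) = -1.494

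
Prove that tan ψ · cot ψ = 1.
LHS = (sin ψ/cos ψ) · (cos ψ/sin ψ) = 1 = RHS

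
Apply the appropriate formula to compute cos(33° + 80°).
cos(33° + 80°) = cos 33° cos 80° - sin 33° sin 80° = -0.3907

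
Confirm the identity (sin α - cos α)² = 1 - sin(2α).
LHS = sin²α - 2 sin α cos α + cos²α = (sin²α + cos²α) - 2 sin α cos α = 1 - sin(2α) = RHS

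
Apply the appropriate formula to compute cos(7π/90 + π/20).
cos(7π/90 + π/20) = cos 7π/90 cos π/20 - sin 7π/90 sin π/20 = 0.9205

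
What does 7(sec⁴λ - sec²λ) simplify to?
7(sec⁴λ - sec²λ) = 7(tan⁴λ + tan²λ) (using Pythagorean)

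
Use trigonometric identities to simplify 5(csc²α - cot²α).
5(csc²α - cot²α) = 5 (using Pythagorean identity)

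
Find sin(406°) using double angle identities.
sin(406°) = 2 sin 203° cos 203° = 0.7193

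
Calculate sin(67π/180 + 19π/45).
sin(67π/180 + 19π/45) = sin 67π/180 cos 19π/45 + cos 67π/180 sin 19π/45 = 0.6018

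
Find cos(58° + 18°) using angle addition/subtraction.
cos(58° + 18°) = cos 58° cos 18° - sin 58° sin 18° = 0.2419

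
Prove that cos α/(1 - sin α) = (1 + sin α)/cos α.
RHS = (1 + sin α)(1 - sin α) / (cos α(1 - sin α)) = (1 - sin²α) / (cos α(1 - sin α)) = cos²α / (cos α(1 - sin α)) = cos α/(1 - sin α) = LHS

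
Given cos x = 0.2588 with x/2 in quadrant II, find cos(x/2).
cos(x/2) = ±√((1 + cos x)/2); negative since x/2 ∈ QII, so cos(x/2) = -0.7933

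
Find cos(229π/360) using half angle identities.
cos(229π/360) = -√((1 + cos 229π/180)/2) = -0.4147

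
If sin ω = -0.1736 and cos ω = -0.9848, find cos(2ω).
cos(2ω) = cos²ω - sin²ω = 0.9397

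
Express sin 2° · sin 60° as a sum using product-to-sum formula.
sin 2° sin 60° = (1/2)[cos(2°-60°) - cos(2°+60°)]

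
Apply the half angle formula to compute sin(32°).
sin(32°) = √((1 - cos 64°)/2) = 0.5299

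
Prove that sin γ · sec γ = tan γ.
LHS = sin γ · (1/cos γ) = sin γ/cos γ = tan γ = RHS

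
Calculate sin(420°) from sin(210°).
sin(420°) = 2 sin 210° cos 210° = √3/2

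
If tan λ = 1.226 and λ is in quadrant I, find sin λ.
sin λ = 0.7749 (using tan²λ + 1 = sec²λ)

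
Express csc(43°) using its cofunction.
csc(43°) = sec(90° - 43°) = sec(47°)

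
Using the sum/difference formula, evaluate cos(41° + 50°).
cos(41° + 50°) = cos 41° cos 50° - sin 41° sin 50° = -0.01745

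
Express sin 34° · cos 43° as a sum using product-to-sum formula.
sin 34° cos 43° = (1/2)[sin(34°+43°) + sin(34°-43°)]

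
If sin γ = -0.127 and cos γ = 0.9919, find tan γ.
tan γ = sin γ / cos γ = -0.128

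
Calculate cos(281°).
cos(281°) = 0.1908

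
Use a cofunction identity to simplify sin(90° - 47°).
sin(90° - 47°) = cos(47°)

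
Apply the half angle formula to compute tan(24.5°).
tan(24.5°) = sin 49° / (1 + cos 49°) = 0.4557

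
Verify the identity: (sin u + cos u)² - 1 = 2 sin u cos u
LHS = sin²u + 2 sin u cos u + cos²u - 1 = (sin²u + cos²u) + 2 sin u cos u - 1 = 1 + 2 sin u cos u - 1 = 2 sin u cos u = RHS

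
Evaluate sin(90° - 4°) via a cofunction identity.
sin(90° - 4°) = cos(4°) = 0.9976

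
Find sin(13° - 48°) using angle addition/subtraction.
sin(13° - 48°) = sin 13° cos 48° - cos 13° sin 48° = -0.5736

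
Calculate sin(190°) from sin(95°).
sin(190°) = 2 sin 95° cos 95° = -0.1736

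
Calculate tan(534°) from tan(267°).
tan(534°) = 2 tan 267° / (1 - tan²267°) = -0.1051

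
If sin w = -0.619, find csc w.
csc w = 1/sin w = -1.616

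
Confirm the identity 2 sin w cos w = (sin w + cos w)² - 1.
RHS = sin²w + 2 sin w cos w + cos²w - 1 = (sin²w + cos²w) + 2 sin w cos w - 1 = 1 + 2 sin w cos w - 1 = 2 sin w cos w = LHS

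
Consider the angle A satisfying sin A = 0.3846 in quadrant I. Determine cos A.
cos A = √(1 - sin²A) = 0.9231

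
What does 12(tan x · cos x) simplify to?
12(tan x · cos x) = 12(sin x) (using Quotient identity)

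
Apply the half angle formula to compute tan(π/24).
tan(π/24) = sin π/12 / (1 + cos π/12) = 0.1317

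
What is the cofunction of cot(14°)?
cot(14°) = tan(90° - 14°) = tan(76°)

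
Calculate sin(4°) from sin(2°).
sin(4°) = 2 sin 2° cos 2° = 0.06976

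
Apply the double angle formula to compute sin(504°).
sin(504°) = 2 sin 252° cos 252° = 0.5878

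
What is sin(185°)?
sin(185°) = -0.08716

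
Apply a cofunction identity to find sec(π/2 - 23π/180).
sec(π/2 - 23π/180) = csc(23π/180) = 2.559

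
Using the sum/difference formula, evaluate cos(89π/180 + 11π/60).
cos(89π/180 + 11π/60) = cos 89π/180 cos 11π/60 - sin 89π/180 sin 11π/60 = -0.5299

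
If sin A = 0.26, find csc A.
csc A = 1/sin A = 3.846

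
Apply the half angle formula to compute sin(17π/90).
sin(17π/90) = √((1 - cos 17π/45)/2) = 0.5592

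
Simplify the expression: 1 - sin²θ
1 - sin²θ = cos²θ (using Pythagorean identity)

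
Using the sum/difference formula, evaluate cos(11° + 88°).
cos(11° + 88°) = cos 11° cos 88° - sin 11° sin 88° = -0.1564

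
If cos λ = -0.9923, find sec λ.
sec λ = 1/cos λ = -1.008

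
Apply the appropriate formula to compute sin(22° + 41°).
sin(22° + 41°) = sin 22° cos 41° + cos 22° sin 41° = 0.891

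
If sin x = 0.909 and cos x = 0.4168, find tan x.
tan x = sin x / cos x = 2.181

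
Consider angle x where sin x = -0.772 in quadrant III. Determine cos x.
cos x = ±√(1 - sin²x) = -0.6356 (negative in QIII)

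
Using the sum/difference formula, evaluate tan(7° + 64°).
tan(7° + 64°) = (tan 7° + tan 64°)/(1 - tan 7° tan 64°) = 2.904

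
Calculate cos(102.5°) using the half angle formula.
cos(102.5°) = -√((1 + cos 205°)/2) = -0.2164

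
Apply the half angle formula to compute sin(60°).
sin(60°) = √((1 - cos 120°)/2) = √3/2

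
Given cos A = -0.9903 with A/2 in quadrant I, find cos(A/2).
cos(A/2) = ±√((1 + cos A)/2); positive since A/2 ∈ QI, so cos(A/2) = 0.06964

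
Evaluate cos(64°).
cos(64°) = 0.4384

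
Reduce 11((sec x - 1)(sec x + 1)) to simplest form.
11((sec x - 1)(sec x + 1)) = 11(tan²x) (using Diff. of squares)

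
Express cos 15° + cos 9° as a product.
cos 15° + cos 9° = 2 cos(12°) cos(3°)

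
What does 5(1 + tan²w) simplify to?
5(1 + tan²w) = 5(sec²w) (using Pythagorean identity)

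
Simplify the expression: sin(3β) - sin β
sin(3β) - sin β = 2 cos(2β) sin β (using Sum-to-product)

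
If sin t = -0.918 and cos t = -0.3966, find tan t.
tan t = sin t / cos t = 2.315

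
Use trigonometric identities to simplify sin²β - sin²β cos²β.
sin²β - sin²β cos²β = sin⁴β (using Factoring)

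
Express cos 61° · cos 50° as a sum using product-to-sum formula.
cos 61° cos 50° = (1/2)[cos(61°-50°) + cos(61°+50°)]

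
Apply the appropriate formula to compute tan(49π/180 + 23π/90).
tan(49π/180 + 23π/90) = (tan 49π/180 + tan 23π/90)/(1 - tan 49π/180 tan 23π/90) = -11.43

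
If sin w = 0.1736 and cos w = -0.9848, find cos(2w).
cos(2w) = cos²w - sin²w = 0.9397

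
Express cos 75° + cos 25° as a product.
cos 75° + cos 25° = 2 cos(50°) cos(25°)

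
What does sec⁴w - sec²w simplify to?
sec⁴w - sec²w = tan⁴w + tan²w (using Pythagorean)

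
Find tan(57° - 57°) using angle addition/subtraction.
tan(57° - 57°) = (tan 57° - tan 57°)/(1 + tan 57° tan 57°) = 0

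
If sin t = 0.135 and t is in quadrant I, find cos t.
cos t = 0.9908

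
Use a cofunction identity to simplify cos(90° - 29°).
cos(90° - 29°) = sin(29°)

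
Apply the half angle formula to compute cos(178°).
cos(178°) = -√((1 + cos 356°)/2) = -0.9994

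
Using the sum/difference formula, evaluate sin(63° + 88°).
sin(63° + 88°) = sin 63° cos 88° + cos 63° sin 88° = 0.4848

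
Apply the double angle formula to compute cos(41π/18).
cos(41π/18) = cos²41π/36 - sin²41π/36 = 0.6428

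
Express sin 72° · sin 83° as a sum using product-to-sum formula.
sin 72° sin 83° = (1/2)[cos(72°-83°) - cos(72°+83°)]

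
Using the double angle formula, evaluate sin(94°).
sin(94°) = 2 sin 47° cos 47° = 0.9976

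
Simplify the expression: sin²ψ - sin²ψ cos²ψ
sin²ψ - sin²ψ cos²ψ = sin⁴ψ (using Factoring)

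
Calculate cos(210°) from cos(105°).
cos(210°) = 1 - 2sin²105° = -√3/2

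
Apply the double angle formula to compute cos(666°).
cos(666°) = 2cos²333° - 1 = 0.5878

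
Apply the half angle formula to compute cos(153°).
cos(153°) = -√((1 + cos 306°)/2) = -0.891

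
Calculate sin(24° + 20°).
sin(24° + 20°) = sin 24° cos 20° + cos 24° sin 20° = 0.6947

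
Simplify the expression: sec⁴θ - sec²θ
sec⁴θ - sec²θ = tan⁴θ + tan²θ (using Pythagorean)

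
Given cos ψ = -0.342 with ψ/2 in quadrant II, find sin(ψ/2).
sin(ψ/2) = ±√((1 - cos ψ)/2); positive since ψ/2 ∈ QII, so sin(ψ/2) = 0.8191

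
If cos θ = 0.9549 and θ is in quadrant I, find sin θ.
sin θ = 0.2969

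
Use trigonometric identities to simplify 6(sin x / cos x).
6(sin x / cos x) = 6(tan x) (using Quotient identity)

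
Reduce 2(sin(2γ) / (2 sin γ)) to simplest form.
2(sin(2γ) / (2 sin γ)) = 2(cos γ) (using Double angle)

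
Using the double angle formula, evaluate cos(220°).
cos(220°) = cos²110° - sin²110° = -0.766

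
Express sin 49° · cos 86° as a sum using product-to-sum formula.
sin 49° cos 86° = (1/2)[sin(49°+86°) + sin(49°-86°)]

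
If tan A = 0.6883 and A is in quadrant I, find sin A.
sin A = 0.567 (using tan²A + 1 = sec²A)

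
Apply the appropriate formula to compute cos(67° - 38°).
cos(67° - 38°) = cos 67° cos 38° + sin 67° sin 38° = 0.8746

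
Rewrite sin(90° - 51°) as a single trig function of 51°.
sin(90° - 51°) = cos(51°)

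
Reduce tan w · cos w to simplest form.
tan w · cos w = sin w (using Quotient identity)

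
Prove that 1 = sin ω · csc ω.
RHS = sin ω · (1/sin ω) = 1 = LHS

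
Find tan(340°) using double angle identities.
tan(340°) = 2 tan 170° / (1 - tan²170°) = -0.364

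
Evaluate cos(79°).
cos(79°) = 0.1908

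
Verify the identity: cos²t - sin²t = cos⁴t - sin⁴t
RHS = (cos²t - sin²t)(cos²t + sin²t) = (cos²t - sin²t) · 1 = cos²t - sin²t = LHS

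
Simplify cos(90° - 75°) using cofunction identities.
cos(90° - 75°) = sin(75°)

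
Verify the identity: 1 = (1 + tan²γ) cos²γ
RHS = sec²γ · cos²γ = (1/cos²γ) · cos²γ = 1 = LHS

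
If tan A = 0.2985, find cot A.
cot A = 1/tan A = 3.35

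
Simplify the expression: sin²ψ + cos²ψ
sin²ψ + cos²ψ = 1 (using Pythagorean identity)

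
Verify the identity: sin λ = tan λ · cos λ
RHS = (sin λ/cos λ) · cos λ = sin λ = LHS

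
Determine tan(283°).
tan(283°) = -4.331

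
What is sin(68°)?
sin(68°) = 0.9272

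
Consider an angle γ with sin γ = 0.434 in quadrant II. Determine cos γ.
cos γ = ±√(1 - sin²γ) = -0.9009 (negative in QII)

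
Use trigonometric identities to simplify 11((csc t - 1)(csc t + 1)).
11((csc t - 1)(csc t + 1)) = 11(cot²t) (using Diff. of squares)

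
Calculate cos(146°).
cos(146°) = -0.829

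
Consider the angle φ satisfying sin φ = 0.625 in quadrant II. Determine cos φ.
cos φ = ±√(1 - sin²φ) = -0.7806 (negative in QII)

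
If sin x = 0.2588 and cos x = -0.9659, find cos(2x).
cos(2x) = cos²x - sin²x = 0.866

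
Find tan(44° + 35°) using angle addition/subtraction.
tan(44° + 35°) = (tan 44° + tan 35°)/(1 - tan 44° tan 35°) = 5.145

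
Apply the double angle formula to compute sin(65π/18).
sin(65π/18) = 2 sin 65π/36 cos 65π/36 = -0.9397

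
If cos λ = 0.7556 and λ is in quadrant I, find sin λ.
sin λ = 0.655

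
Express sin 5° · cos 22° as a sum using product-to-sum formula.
sin 5° cos 22° = (1/2)[sin(5°+22°) + sin(5°-22°)]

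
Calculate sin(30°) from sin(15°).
sin(30°) = 2 sin 15° cos 15° = 1/2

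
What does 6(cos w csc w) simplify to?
6(cos w csc w) = 6(cot w) (using Reciprocal + quotient)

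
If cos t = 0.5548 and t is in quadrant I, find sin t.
sin t = 0.832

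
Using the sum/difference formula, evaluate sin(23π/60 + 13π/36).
sin(23π/60 + 13π/36) = sin 23π/60 cos 13π/36 + cos 23π/60 sin 13π/36 = 0.7193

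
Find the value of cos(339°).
cos(339°) = 0.9336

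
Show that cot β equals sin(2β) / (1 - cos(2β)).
RHS = 2 sin β cos β / (2sin²β) = cos β/sin β = cot β = LHS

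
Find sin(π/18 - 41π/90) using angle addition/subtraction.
sin(π/18 - 41π/90) = sin π/18 cos 41π/90 - cos π/18 sin 41π/90 = -0.9511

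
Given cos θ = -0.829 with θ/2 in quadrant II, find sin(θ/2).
sin(θ/2) = ±√((1 - cos θ)/2); positive since θ/2 ∈ QII, so sin(θ/2) = 0.9563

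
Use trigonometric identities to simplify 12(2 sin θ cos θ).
12(2 sin θ cos θ) = 12(sin(2θ)) (using Double angle)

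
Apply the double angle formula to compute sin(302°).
sin(302°) = 2 sin 151° cos 151° = -0.848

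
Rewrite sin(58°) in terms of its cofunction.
sin(58°) = cos(90° - 58°) = cos(32°)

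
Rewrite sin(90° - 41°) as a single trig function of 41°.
sin(90° - 41°) = cos(41°)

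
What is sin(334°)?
sin(334°) = -0.4384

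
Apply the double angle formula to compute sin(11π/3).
sin(11π/3) = 2 sin 11π/6 cos 11π/6 = -√3/2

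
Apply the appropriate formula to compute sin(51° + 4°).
sin(51° + 4°) = sin 51° cos 4° + cos 51° sin 4° = 0.8192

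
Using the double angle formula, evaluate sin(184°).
sin(184°) = 2 sin 92° cos 92° = -0.06976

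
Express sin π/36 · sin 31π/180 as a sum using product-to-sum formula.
sin π/36 sin 31π/180 = (1/2)[cos(π/36-31π/180) - cos(π/36+31π/180)]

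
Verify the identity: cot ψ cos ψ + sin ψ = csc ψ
LHS = cos²ψ/sin ψ + sin ψ = (cos²ψ + sin²ψ)/sin ψ = 1/sin ψ = csc ψ = RHS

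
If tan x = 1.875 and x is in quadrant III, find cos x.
cos x = -0.4706 (using tan²x + 1 = sec²x)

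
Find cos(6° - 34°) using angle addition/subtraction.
cos(6° - 34°) = cos 6° cos 34° + sin 6° sin 34° = 0.8829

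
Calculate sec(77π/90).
sec(77π/90) = -1.113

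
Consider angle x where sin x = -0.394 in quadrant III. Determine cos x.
cos x = ±√(1 - sin²x) = -0.9191 (negative in QIII)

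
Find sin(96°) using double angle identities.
sin(96°) = 2 sin 48° cos 48° = 0.9945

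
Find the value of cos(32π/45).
cos(32π/45) = -0.6157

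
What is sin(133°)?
sin(133°) = 0.7314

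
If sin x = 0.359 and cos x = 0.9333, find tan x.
tan x = sin x / cos x = 0.3847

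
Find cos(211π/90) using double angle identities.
cos(211π/90) = cos²211π/180 - sin²211π/180 = 0.4695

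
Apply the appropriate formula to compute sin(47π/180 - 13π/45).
sin(47π/180 - 13π/45) = sin 47π/180 cos 13π/45 - cos 47π/180 sin 13π/45 = -0.08716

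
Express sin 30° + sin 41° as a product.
sin 30° + sin 41° = 2 sin(35.5°) cos(-5.5°)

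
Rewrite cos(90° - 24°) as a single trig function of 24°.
cos(90° - 24°) = sin(24°)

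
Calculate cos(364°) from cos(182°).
cos(364°) = cos²182° - sin²182° = 0.9976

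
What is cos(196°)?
cos(196°) = -0.9613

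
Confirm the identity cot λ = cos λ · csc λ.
RHS = cos λ · (1/sin λ) = cos λ/sin λ = cot λ = LHS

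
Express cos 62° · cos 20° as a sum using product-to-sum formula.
cos 62° cos 20° = (1/2)[cos(62°-20°) + cos(62°+20°)]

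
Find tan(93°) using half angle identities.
tan(93°) = sin 186° / (1 + cos 186°) = -19.08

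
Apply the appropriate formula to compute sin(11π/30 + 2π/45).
sin(11π/30 + 2π/45) = sin 11π/30 cos 2π/45 + cos 11π/30 sin 2π/45 = 0.9613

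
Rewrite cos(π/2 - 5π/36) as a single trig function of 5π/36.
cos(π/2 - 5π/36) = sin(5π/36)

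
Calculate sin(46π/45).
sin(46π/45) = -0.06976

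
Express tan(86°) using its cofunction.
tan(86°) = cot(90° - 86°) = cot(4°)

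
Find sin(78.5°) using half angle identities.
sin(78.5°) = √((1 - cos 157°)/2) = 0.9799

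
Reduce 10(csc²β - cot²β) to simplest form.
10(csc²β - cot²β) = 10 (using Pythagorean identity)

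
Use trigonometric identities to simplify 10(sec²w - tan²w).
10(sec²w - tan²w) = 10 (using Pythagorean identity)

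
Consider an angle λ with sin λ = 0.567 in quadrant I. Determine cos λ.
cos λ = √(1 - sin²λ) = 0.8237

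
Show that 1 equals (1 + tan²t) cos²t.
RHS = sec²t · cos²t = (1/cos²t) · cos²t = 1 = LHS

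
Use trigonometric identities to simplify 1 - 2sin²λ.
1 - 2sin²λ = cos(2λ) (using Double angle)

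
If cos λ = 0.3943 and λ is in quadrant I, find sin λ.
sin λ = 0.919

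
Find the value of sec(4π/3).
sec(4π/3) = -2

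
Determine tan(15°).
tan(15°) = 2-√3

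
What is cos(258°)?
cos(258°) = -0.2079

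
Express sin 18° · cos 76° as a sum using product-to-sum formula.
sin 18° cos 76° = (1/2)[sin(18°+76°) + sin(18°-76°)]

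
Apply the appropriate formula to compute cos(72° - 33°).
cos(72° - 33°) = cos 72° cos 33° + sin 72° sin 33° = 0.7771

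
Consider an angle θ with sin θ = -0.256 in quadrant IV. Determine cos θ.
cos θ = √(1 - sin²θ) = 0.9667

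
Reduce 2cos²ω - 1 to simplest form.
2cos²ω - 1 = cos(2ω) (using Double angle)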